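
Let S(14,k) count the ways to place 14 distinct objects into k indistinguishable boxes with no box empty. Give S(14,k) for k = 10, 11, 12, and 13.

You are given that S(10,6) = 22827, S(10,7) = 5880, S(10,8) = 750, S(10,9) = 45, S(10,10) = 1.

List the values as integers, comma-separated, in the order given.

[11] T[11,7]:7*5880+22827=63987 · T[11,8]:8*750+5880=11880 · T[11,9]:9*45+750=1155 · T[11,10]:10*1+45=55 · T[11,11]:11*0+1=1
[12] T[12,8]:8*11880+63987=159027 · T[12,9]:9*1155+11880=22275 · T[12,10]:10*55+1155=1705 · T[12,11]:11*1+55=66 · T[12,12]:12*0+1=1
[13] T[13,9]:9*22275+159027=359502 · T[13,10]:10*1705+22275=39325 · T[13,11]:11*66+1705=2431 · T[13,12]:12*1+66=78 · T[13,13]:13*0+1=1
[14] T[14,10]:10*39325+359502=752752 · T[14,11]:11*2431+39325=66066 · T[14,12]:12*78+2431=3367 · T[14,13]:13*1+78=91
Read S(14,10) = 752752, S(14,11) = 66066, S(14,12) = 3367, S(14,13) = 91.

752752, 66066, 3367, 91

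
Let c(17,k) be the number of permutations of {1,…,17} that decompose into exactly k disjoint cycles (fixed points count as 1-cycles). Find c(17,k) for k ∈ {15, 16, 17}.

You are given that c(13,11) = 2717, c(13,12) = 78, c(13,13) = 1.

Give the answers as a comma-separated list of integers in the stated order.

8500, 136, 1

r14: T_14,12=13×78+2717=3731; T_14,13=13×1+78=91; T_14,14=13×0+1=1
r15: T_15,13=14×91+3731=5005; T_15,14=14×1+91=105; T_15,15=14×0+1=1
r16: T_16,14=15×105+5005=6580; T_16,15=15×1+105=120; T_16,16=15×0+1=1
r17: T_17,15=16×120+6580=8500; T_17,16=16×1+120=136; T_17,17=16×0+1=1
Read c(17,15) = 8500, c(17,16) = 136, c(17,17) = 1.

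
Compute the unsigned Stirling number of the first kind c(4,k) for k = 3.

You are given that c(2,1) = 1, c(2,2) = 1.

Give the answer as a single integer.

r3: T_3,2=2×1+1=3; T_3,3=2×0+1=1
r4: T_4,3=3×1+3=6
Read c(4,3) = 6.

6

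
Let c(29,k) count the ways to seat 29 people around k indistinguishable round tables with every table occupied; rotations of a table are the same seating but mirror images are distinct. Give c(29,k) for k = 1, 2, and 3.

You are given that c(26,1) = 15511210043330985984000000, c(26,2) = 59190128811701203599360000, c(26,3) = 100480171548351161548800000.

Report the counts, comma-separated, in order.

304888344611713860501504000000, 1197348677077520393310044160000, 2105684281550279072336117760000

[27] T[27,1]:26*15511210043330985984000000+0=403291461126605635584000000 · T[27,2]:26*59190128811701203599360000+15511210043330985984000000=1554454559147562279567360000 · T[27,3]:26*100480171548351161548800000+59190128811701203599360000=2671674589068831403868160000
[28] T[28,1]:27*403291461126605635584000000+0=10888869450418352160768000000 · T[28,2]:27*1554454559147562279567360000+403291461126605635584000000=42373564558110787183902720000 · T[28,3]:27*2671674589068831403868160000+1554454559147562279567360000=73689668464006010184007680000
[29] T[29,1]:28*10888869450418352160768000000+0=304888344611713860501504000000 · T[29,2]:28*42373564558110787183902720000+10888869450418352160768000000=1197348677077520393310044160000 · T[29,3]:28*73689668464006010184007680000+42373564558110787183902720000=2105684281550279072336117760000
Read c(29,1) = 304888344611713860501504000000, c(29,2) = 1197348677077520393310044160000, c(29,3) = 2105684281550279072336117760000.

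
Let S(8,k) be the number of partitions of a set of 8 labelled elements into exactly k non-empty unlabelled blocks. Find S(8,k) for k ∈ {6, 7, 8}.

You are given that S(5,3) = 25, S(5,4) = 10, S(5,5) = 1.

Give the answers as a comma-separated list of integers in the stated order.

row 6: T[6][4]=4·10+25=65  T[6][5]=5·1+10=15  T[6][6]=6·0+1=1
row 7: T[7][5]=5·15+65=140  T[7][6]=6·1+15=21  T[7][7]=7·0+1=1
row 8: T[8][6]=6·21+140=266  T[8][7]=7·1+21=28  T[8][8]=8·0+1=1
Read S(8,6) = 266, S(8,7) = 28, S(8,8) = 1.

266, 28, 1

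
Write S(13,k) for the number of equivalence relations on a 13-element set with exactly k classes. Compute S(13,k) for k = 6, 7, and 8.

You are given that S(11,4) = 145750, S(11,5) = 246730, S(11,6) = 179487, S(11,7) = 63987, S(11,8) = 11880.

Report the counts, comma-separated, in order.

9321312, 5715424, 1899612

[12] T[12,5]:5*246730+145750=1379400 · T[12,6]:6*179487+246730=1323652 · T[12,7]:7*63987+179487=627396 · T[12,8]:8*11880+63987=159027
[13] T[13,6]:6*1323652+1379400=9321312 · T[13,7]:7*627396+1323652=5715424 · T[13,8]:8*159027+627396=1899612
Read S(13,6) = 9321312, S(13,7) = 5715424, S(13,8) = 1899612.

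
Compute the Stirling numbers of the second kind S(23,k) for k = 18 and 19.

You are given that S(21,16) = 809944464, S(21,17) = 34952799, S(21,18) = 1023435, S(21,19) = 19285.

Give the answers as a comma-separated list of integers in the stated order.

@22  (22,17):34952799·17+809944464→1404142047, (22,18):1023435·18+34952799→53374629, (22,19):19285·19+1023435→1389850
@23  (23,18):53374629·18+1404142047→2364885369, (23,19):1389850·19+53374629→79781779
Read S(23,18) = 2364885369, S(23,19) = 79781779.

2364885369, 79781779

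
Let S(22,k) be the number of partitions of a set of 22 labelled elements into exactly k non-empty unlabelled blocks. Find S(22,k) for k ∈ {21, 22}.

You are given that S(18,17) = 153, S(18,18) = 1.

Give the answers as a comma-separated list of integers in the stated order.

231, 1

row 19: T[19][18]=18·1+153=171  T[19][19]=19·0+1=1
row 20: T[20][19]=19·1+171=190  T[20][20]=20·0+1=1
row 21: T[21][20]=20·1+190=210  T[21][21]=21·0+1=1
row 22: T[22][21]=21·1+210=231  T[22][22]=22·0+1=1
Read S(22,21) = 231, S(22,22) = 1.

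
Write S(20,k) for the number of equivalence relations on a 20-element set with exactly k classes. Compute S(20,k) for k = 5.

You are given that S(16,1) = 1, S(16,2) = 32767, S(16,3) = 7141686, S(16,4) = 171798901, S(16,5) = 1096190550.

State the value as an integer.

@17  (17,2):32767·2+1→65535, (17,3):7141686·3+32767→21457825, (17,4):171798901·4+7141686→694337290, (17,5):1096190550·5+171798901→5652751651
@18  (18,3):21457825·3+65535→64439010, (18,4):694337290·4+21457825→2798806985, (18,5):5652751651·5+694337290→28958095545
@19  (19,4):2798806985·4+64439010→11259666950, (19,5):28958095545·5+2798806985→147589284710
@20  (20,5):147589284710·5+11259666950→749206090500
Read S(20,5) = 749206090500.

749206090500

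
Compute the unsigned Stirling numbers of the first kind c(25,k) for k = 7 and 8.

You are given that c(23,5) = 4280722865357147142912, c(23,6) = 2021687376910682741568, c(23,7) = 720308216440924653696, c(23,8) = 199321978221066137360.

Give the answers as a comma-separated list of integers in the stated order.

496910165055549644836800, 145901905527662649288000

i=24: T(24,6)=4280722865357147142912+23·2021687376910682741568=50779532534302850198976 | T(24,7)=2021687376910682741568+23·720308216440924653696=18588776355051949776576 | T(24,8)=720308216440924653696+23·199321978221066137360=5304713715525445812976
i=25: T(25,7)=50779532534302850198976+24·18588776355051949776576=496910165055549644836800 | T(25,8)=18588776355051949776576+24·5304713715525445812976=145901905527662649288000
Read c(25,7) = 496910165055549644836800, c(25,8) = 145901905527662649288000.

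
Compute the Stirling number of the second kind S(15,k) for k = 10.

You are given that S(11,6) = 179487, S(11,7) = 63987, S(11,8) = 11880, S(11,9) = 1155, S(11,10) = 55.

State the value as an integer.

[12] T[12,7]:7*63987+179487=627396 · T[12,8]:8*11880+63987=159027 · T[12,9]:9*1155+11880=22275 · T[12,10]:10*55+1155=1705
[13] T[13,8]:8*159027+627396=1899612 · T[13,9]:9*22275+159027=359502 · T[13,10]:10*1705+22275=39325
[14] T[14,9]:9*359502+1899612=5135130 · T[14,10]:10*39325+359502=752752
[15] T[15,10]:10*752752+5135130=12662650
Read S(15,10) = 12662650.

12662650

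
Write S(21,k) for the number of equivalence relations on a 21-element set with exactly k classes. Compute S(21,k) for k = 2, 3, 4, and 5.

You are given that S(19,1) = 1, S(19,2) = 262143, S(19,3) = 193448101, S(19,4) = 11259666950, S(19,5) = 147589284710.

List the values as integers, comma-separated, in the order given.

1048575, 1742343625, 181509070050, 3791262568401

r20: T_20,1=1×1+0=1; T_20,2=2×262143+1=524287; T_20,3=3×193448101+262143=580606446; T_20,4=4×11259666950+193448101=45232115901; T_20,5=5×147589284710+11259666950=749206090500
r21: T_21,2=2×524287+1=1048575; T_21,3=3×580606446+524287=1742343625; T_21,4=4×45232115901+580606446=181509070050; T_21,5=5×749206090500+45232115901=3791262568401
Read S(21,2) = 1048575, S(21,3) = 1742343625, S(21,4) = 181509070050, S(21,5) = 3791262568401.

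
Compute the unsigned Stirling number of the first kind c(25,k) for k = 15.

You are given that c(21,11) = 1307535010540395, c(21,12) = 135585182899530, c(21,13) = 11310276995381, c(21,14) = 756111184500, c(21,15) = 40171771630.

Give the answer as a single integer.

r22: T_22,12=21×135585182899530+1307535010540395=4154823851430525; T_22,13=21×11310276995381+135585182899530=373100999802531; T_22,14=21×756111184500+11310276995381=27188611869881; T_22,15=21×40171771630+756111184500=1599718388730
r23: T_23,13=22×373100999802531+4154823851430525=12363045847086207; T_23,14=22×27188611869881+373100999802531=971250460939913; T_23,15=22×1599718388730+27188611869881=62382416421941
r24: T_24,14=23×971250460939913+12363045847086207=34701806448704206; T_24,15=23×62382416421941+971250460939913=2406046038644556
r25: T_25,15=24×2406046038644556+34701806448704206=92446911376173550
Read c(25,15) = 92446911376173550.

92446911376173550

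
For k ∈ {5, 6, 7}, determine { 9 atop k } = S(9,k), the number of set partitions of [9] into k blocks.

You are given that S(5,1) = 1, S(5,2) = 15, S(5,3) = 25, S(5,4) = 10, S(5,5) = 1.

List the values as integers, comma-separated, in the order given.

6951, 2646, 462

row 6: T[6][2]=2·15+1=31  T[6][3]=3·25+15=90  T[6][4]=4·10+25=65  T[6][5]=5·1+10=15  T[6][6]=6·0+1=1
row 7: T[7][3]=3·90+31=301  T[7][4]=4·65+90=350  T[7][5]=5·15+65=140  T[7][6]=6·1+15=21  T[7][7]=7·0+1=1
row 8: T[8][4]=4·350+301=1701  T[8][5]=5·140+350=1050  T[8][6]=6·21+140=266  T[8][7]=7·1+21=28
row 9: T[9][5]=5·1050+1701=6951  T[9][6]=6·266+1050=2646  T[9][7]=7·28+266=462
Read S(9,5) = 6951, S(9,6) = 2646, S(9,7) = 462.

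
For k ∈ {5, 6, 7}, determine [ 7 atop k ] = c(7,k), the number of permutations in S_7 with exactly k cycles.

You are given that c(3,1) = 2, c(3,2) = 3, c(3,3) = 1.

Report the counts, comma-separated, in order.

r4: T_4,2=3×3+2=11; T_4,3=3×1+3=6; T_4,4=3×0+1=1
r5: T_5,3=4×6+11=35; T_5,4=4×1+6=10; T_5,5=4×0+1=1
r6: T_6,4=5×10+35=85; T_6,5=5×1+10=15; T_6,6=5×0+1=1
r7: T_7,5=6×15+85=175; T_7,6=6×1+15=21; T_7,7=6×0+1=1
Read c(7,5) = 175, c(7,6) = 21, c(7,7) = 1.

175, 21, 1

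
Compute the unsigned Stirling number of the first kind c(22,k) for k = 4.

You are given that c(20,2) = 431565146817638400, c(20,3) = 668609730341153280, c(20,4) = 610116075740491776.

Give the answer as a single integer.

284093315901811468800

[21] T[21,3]:20*668609730341153280+431565146817638400=13803759753640704000 · T[21,4]:20*610116075740491776+668609730341153280=12870931245150988800
[22] T[22,4]:21*12870931245150988800+13803759753640704000=284093315901811468800
Read c(22,4) = 284093315901811468800.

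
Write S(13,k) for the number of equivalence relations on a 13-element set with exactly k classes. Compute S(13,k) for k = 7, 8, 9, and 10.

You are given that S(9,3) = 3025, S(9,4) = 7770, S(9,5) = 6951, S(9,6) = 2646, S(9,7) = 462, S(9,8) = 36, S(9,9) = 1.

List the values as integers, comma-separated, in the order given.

5715424, 1899612, 359502, 39325

r10: T_10,4=4×7770+3025=34105; T_10,5=5×6951+7770=42525; T_10,6=6×2646+6951=22827; T_10,7=7×462+2646=5880; T_10,8=8×36+462=750; T_10,9=9×1+36=45; T_10,10=10×0+1=1
r11: T_11,5=5×42525+34105=246730; T_11,6=6×22827+42525=179487; T_11,7=7×5880+22827=63987; T_11,8=8×750+5880=11880; T_11,9=9×45+750=1155; T_11,10=10×1+45=55
r12: T_12,6=6×179487+246730=1323652; T_12,7=7×63987+179487=627396; T_12,8=8×11880+63987=159027; T_12,9=9×1155+11880=22275; T_12,10=10×55+1155=1705
r13: T_13,7=7×627396+1323652=5715424; T_13,8=8×159027+627396=1899612; T_13,9=9×22275+159027=359502; T_13,10=10×1705+22275=39325
Read S(13,7) = 5715424, S(13,8) = 1899612, S(13,9) = 359502, S(13,10) = 39325.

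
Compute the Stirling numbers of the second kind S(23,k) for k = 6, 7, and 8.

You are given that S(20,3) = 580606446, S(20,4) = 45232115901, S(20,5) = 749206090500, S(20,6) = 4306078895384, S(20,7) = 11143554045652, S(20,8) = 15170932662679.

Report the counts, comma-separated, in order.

998969857983405, 4382641999117305, 9741955019900400

@21  (21,4):45232115901·4+580606446→181509070050, (21,5):749206090500·5+45232115901→3791262568401, (21,6):4306078895384·6+749206090500→26585679462804, (21,7):11143554045652·7+4306078895384→82310957214948, (21,8):15170932662679·8+11143554045652→132511015347084
@22  (22,5):3791262568401·5+181509070050→19137821912055, (22,6):26585679462804·6+3791262568401→163305339345225, (22,7):82310957214948·7+26585679462804→602762379967440, (22,8):132511015347084·8+82310957214948→1142399079991620
@23  (23,6):163305339345225·6+19137821912055→998969857983405, (23,7):602762379967440·7+163305339345225→4382641999117305, (23,8):1142399079991620·8+602762379967440→9741955019900400
Read S(23,6) = 998969857983405, S(23,7) = 4382641999117305, S(23,8) = 9741955019900400.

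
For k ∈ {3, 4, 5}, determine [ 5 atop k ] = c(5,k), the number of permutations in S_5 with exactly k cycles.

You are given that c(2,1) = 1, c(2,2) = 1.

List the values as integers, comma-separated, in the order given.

i=3: T(3,1)=0+2·1=2 | T(3,2)=1+2·1=3 | T(3,3)=1+2·0=1
i=4: T(4,2)=2+3·3=11 | T(4,3)=3+3·1=6 | T(4,4)=1+3·0=1
i=5: T(5,3)=11+4·6=35 | T(5,4)=6+4·1=10 | T(5,5)=1+4·0=1
Read c(5,3) = 35, c(5,4) = 10, c(5,5) = 1.

35, 10, 1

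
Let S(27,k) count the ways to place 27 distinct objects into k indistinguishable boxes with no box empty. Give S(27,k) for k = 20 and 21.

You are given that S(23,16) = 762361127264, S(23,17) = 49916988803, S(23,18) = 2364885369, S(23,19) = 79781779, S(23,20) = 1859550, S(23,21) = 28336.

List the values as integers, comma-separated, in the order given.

i=24: T(24,17)=762361127264+17·49916988803=1610949936915 | T(24,18)=49916988803+18·2364885369=92484925445 | T(24,19)=2364885369+19·79781779=3880739170 | T(24,20)=79781779+20·1859550=116972779 | T(24,21)=1859550+21·28336=2454606
i=25: T(25,18)=1610949936915+18·92484925445=3275678594925 | T(25,19)=92484925445+19·3880739170=166218969675 | T(25,20)=3880739170+20·116972779=6220194750 | T(25,21)=116972779+21·2454606=168519505
i=26: T(26,19)=3275678594925+19·166218969675=6433839018750 | T(26,20)=166218969675+20·6220194750=290622864675 | T(26,21)=6220194750+21·168519505=9759104355
i=27: T(27,20)=6433839018750+20·290622864675=12246296312250 | T(27,21)=290622864675+21·9759104355=495564056130
Read S(27,20) = 12246296312250, S(27,21) = 495564056130.

12246296312250, 495564056130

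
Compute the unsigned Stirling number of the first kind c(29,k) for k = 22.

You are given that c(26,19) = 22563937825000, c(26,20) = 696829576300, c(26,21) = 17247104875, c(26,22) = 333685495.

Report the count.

i=27: T(27,20)=22563937825000+26·696829576300=40681506808800 | T(27,21)=696829576300+26·17247104875=1145254303050 | T(27,22)=17247104875+26·333685495=25922927745
i=28: T(28,21)=40681506808800+27·1145254303050=71603372991150 | T(28,22)=1145254303050+27·25922927745=1845173352165
i=29: T(29,22)=71603372991150+28·1845173352165=123268226851770
Read c(29,22) = 123268226851770.

123268226851770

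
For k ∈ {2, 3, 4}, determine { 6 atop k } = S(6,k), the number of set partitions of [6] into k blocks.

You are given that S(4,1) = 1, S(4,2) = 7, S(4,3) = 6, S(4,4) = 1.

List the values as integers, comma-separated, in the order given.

31, 90, 65

i=5: T(5,1)=0+1·1=1 | T(5,2)=1+2·7=15 | T(5,3)=7+3·6=25 | T(5,4)=6+4·1=10
i=6: T(6,2)=1+2·15=31 | T(6,3)=15+3·25=90 | T(6,4)=25+4·10=65
Read S(6,2) = 31, S(6,3) = 90, S(6,4) = 65.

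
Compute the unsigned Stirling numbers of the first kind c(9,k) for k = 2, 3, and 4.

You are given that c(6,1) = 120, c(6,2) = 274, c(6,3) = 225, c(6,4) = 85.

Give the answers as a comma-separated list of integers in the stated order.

109584, 118124, 67284

@7  (7,1):120·6+0→720, (7,2):274·6+120→1764, (7,3):225·6+274→1624, (7,4):85·6+225→735
@8  (8,1):720·7+0→5040, (8,2):1764·7+720→13068, (8,3):1624·7+1764→13132, (8,4):735·7+1624→6769
@9  (9,2):13068·8+5040→109584, (9,3):13132·8+13068→118124, (9,4):6769·8+13132→67284
Read c(9,2) = 109584, c(9,3) = 118124, c(9,4) = 67284.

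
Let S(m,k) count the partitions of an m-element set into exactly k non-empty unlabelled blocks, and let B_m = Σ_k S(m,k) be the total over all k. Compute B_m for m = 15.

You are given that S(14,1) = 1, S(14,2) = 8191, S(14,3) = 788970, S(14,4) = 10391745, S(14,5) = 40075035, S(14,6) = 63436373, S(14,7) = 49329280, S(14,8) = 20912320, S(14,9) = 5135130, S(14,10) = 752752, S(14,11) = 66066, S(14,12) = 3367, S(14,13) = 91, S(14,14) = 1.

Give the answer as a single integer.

row 15: T[15][1]=1·1+0=1  T[15][2]=2·8191+1=16383  T[15][3]=3·788970+8191=2375101  T[15][4]=4·10391745+788970=42355950  T[15][5]=5·40075035+10391745=210766920  T[15][6]=6·63436373+40075035=420693273  T[15][7]=7·49329280+63436373=408741333  T[15][8]=8·20912320+49329280=216627840  T[15][9]=9·5135130+20912320=67128490  T[15][10]=10·752752+5135130=12662650  T[15][11]=11·66066+752752=1479478  T[15][12]=12·3367+66066=106470  T[15][13]=13·91+3367=4550  T[15][14]=14·1+91=105  T[15][15]=15·0+1=1
B_15 = ΣS(15,k) = 1+16383+2375101+42355950+210766920+420693273+408741333+216627840+67128490+12662650+1479478+106470+4550+105+1 = 1382958545

1382958545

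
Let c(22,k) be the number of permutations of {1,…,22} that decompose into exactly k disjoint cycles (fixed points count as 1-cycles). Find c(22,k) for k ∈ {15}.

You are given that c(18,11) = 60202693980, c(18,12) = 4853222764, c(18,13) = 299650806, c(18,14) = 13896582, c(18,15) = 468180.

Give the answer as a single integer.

@19  (19,12):4853222764·18+60202693980→147560703732, (19,13):299650806·18+4853222764→10246937272, (19,14):13896582·18+299650806→549789282, (19,15):468180·18+13896582→22323822
@20  (20,13):10246937272·19+147560703732→342252511900, (20,14):549789282·19+10246937272→20692933630, (20,15):22323822·19+549789282→973941900
@21  (21,14):20692933630·20+342252511900→756111184500, (21,15):973941900·20+20692933630→40171771630
@22  (22,15):40171771630·21+756111184500→1599718388730
Read c(22,15) = 1599718388730.

1599718388730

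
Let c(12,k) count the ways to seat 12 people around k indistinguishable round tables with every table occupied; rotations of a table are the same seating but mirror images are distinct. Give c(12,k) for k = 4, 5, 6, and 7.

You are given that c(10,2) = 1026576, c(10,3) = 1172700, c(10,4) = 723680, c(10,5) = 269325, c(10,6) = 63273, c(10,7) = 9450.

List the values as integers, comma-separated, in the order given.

[11] T[11,3]:10*1172700+1026576=12753576 · T[11,4]:10*723680+1172700=8409500 · T[11,5]:10*269325+723680=3416930 · T[11,6]:10*63273+269325=902055 · T[11,7]:10*9450+63273=157773
[12] T[12,4]:11*8409500+12753576=105258076 · T[12,5]:11*3416930+8409500=45995730 · T[12,6]:11*902055+3416930=13339535 · T[12,7]:11*157773+902055=2637558
Read c(12,4) = 105258076, c(12,5) = 45995730, c(12,6) = 13339535, c(12,7) = 2637558.

105258076, 45995730, 13339535, 2637558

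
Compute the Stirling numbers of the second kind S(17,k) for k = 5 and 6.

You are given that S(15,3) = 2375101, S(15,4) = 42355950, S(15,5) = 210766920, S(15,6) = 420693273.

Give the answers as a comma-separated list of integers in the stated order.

i=16: T(16,4)=2375101+4·42355950=171798901 | T(16,5)=42355950+5·210766920=1096190550 | T(16,6)=210766920+6·420693273=2734926558
i=17: T(17,5)=171798901+5·1096190550=5652751651 | T(17,6)=1096190550+6·2734926558=17505749898
Read S(17,5) = 5652751651, S(17,6) = 17505749898.

5652751651, 17505749898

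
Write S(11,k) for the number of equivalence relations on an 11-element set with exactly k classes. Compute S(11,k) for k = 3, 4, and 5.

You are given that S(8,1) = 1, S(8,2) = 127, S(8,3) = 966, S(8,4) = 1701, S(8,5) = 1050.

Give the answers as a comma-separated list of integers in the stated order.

28501, 145750, 246730

@9  (9,1):1·1+0→1, (9,2):127·2+1→255, (9,3):966·3+127→3025, (9,4):1701·4+966→7770, (9,5):1050·5+1701→6951
@10  (10,2):255·2+1→511, (10,3):3025·3+255→9330, (10,4):7770·4+3025→34105, (10,5):6951·5+7770→42525
@11  (11,3):9330·3+511→28501, (11,4):34105·4+9330→145750, (11,5):42525·5+34105→246730
Read S(11,3) = 28501, S(11,4) = 145750, S(11,5) = 246730.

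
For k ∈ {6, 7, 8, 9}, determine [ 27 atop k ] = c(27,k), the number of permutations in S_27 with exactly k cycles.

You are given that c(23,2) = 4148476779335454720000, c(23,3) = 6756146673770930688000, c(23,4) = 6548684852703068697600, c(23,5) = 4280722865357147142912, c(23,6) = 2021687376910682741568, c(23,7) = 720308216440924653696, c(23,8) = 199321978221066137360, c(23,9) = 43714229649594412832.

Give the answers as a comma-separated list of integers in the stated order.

row 24: T[24][3]=23·6756146673770930688000+4148476779335454720000=159539850276066860544000  T[24][4]=23·6548684852703068697600+6756146673770930688000=157375898285941510732800  T[24][5]=23·4280722865357147142912+6548684852703068697600=105005310755917452984576  T[24][6]=23·2021687376910682741568+4280722865357147142912=50779532534302850198976  T[24][7]=23·720308216440924653696+2021687376910682741568=18588776355051949776576  T[24][8]=23·199321978221066137360+720308216440924653696=5304713715525445812976  T[24][9]=23·43714229649594412832+199321978221066137360=1204749260161737632496
row 25: T[25][4]=24·157375898285941510732800+159539850276066860544000=3936561409138663118131200  T[25][5]=24·105005310755917452984576+157375898285941510732800=2677503356427960382362624  T[25][6]=24·50779532534302850198976+105005310755917452984576=1323714091579185857760000  T[25][7]=24·18588776355051949776576+50779532534302850198976=496910165055549644836800  T[25][8]=24·5304713715525445812976+18588776355051949776576=145901905527662649288000  T[25][9]=24·1204749260161737632496+5304713715525445812976=34218695959407148992880
row 26: T[26][5]=25·2677503356427960382362624+3936561409138663118131200=70874145319837672677196800  T[26][6]=25·1323714091579185857760000+2677503356427960382362624=35770355645907606826362624  T[26][7]=25·496910165055549644836800+1323714091579185857760000=13746468217967926978680000  T[26][8]=25·145901905527662649288000+496910165055549644836800=4144457803247115877036800  T[26][9]=25·34218695959407148992880+145901905527662649288000=1001369304512841374110000
row 27: T[27][6]=26·35770355645907606826362624+70874145319837672677196800=1000903392113435450162625024  T[27][7]=26·13746468217967926978680000+35770355645907606826362624=393178529313073708272042624  T[27][8]=26·4144457803247115877036800+13746468217967926978680000=121502371102392939781636800  T[27][9]=26·1001369304512841374110000+4144457803247115877036800=30180059720580991603896800
Read c(27,6) = 1000903392113435450162625024, c(27,7) = 393178529313073708272042624, c(27,8) = 121502371102392939781636800, c(27,9) = 30180059720580991603896800.

1000903392113435450162625024, 393178529313073708272042624, 121502371102392939781636800, 30180059720580991603896800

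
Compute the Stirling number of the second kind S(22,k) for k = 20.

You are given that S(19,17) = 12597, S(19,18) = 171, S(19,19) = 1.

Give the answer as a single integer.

23485

row 20: T[20][18]=18·171+12597=15675  T[20][19]=19·1+171=190  T[20][20]=20·0+1=1
row 21: T[21][19]=19·190+15675=19285  T[21][20]=20·1+190=210
row 22: T[22][20]=20·210+19285=23485
Read S(22,20) = 23485.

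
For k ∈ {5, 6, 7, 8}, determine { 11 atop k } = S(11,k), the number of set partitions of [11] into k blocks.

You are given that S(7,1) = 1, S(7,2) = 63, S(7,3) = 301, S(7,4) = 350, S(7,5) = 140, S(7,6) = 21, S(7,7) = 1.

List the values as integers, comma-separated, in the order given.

i=8: T(8,2)=1+2·63=127 | T(8,3)=63+3·301=966 | T(8,4)=301+4·350=1701 | T(8,5)=350+5·140=1050 | T(8,6)=140+6·21=266 | T(8,7)=21+7·1=28 | T(8,8)=1+8·0=1
i=9: T(9,3)=127+3·966=3025 | T(9,4)=966+4·1701=7770 | T(9,5)=1701+5·1050=6951 | T(9,6)=1050+6·266=2646 | T(9,7)=266+7·28=462 | T(9,8)=28+8·1=36
i=10: T(10,4)=3025+4·7770=34105 | T(10,5)=7770+5·6951=42525 | T(10,6)=6951+6·2646=22827 | T(10,7)=2646+7·462=5880 | T(10,8)=462+8·36=750
i=11: T(11,5)=34105+5·42525=246730 | T(11,6)=42525+6·22827=179487 | T(11,7)=22827+7·5880=63987 | T(11,8)=5880+8·750=11880
Read S(11,5) = 246730, S(11,6) = 179487, S(11,7) = 63987, S(11,8) = 11880.

246730, 179487, 63987, 11880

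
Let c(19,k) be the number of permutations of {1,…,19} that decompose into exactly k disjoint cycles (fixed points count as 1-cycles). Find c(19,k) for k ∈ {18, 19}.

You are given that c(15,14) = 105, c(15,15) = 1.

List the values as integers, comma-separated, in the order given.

171, 1

r16: T_16,15=15×1+105=120; T_16,16=15×0+1=1
r17: T_17,16=16×1+120=136; T_17,17=16×0+1=1
r18: T_18,17=17×1+136=153; T_18,18=17×0+1=1
r19: T_19,18=18×1+153=171; T_19,19=18×0+1=1
Read c(19,18) = 171, c(19,19) = 1.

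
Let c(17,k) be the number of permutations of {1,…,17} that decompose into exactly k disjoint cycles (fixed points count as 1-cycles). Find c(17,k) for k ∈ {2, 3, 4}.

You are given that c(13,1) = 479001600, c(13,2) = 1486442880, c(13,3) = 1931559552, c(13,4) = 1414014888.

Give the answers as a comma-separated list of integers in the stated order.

70734282393600, 102992244837120, 87077748875904

row 14: T[14][1]=13·479001600+0=6227020800  T[14][2]=13·1486442880+479001600=19802759040  T[14][3]=13·1931559552+1486442880=26596717056  T[14][4]=13·1414014888+1931559552=20313753096
row 15: T[15][1]=14·6227020800+0=87178291200  T[15][2]=14·19802759040+6227020800=283465647360  T[15][3]=14·26596717056+19802759040=392156797824  T[15][4]=14·20313753096+26596717056=310989260400
row 16: T[16][1]=15·87178291200+0=1307674368000  T[16][2]=15·283465647360+87178291200=4339163001600  T[16][3]=15·392156797824+283465647360=6165817614720  T[16][4]=15·310989260400+392156797824=5056995703824
row 17: T[17][2]=16·4339163001600+1307674368000=70734282393600  T[17][3]=16·6165817614720+4339163001600=102992244837120  T[17][4]=16·5056995703824+6165817614720=87077748875904
Read c(17,2) = 70734282393600, c(17,3) = 102992244837120, c(17,4) = 87077748875904.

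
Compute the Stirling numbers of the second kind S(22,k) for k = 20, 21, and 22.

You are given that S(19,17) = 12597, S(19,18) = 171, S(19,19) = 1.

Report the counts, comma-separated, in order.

[20] T[20,18]:18*171+12597=15675 · T[20,19]:19*1+171=190 · T[20,20]:20*0+1=1
[21] T[21,19]:19*190+15675=19285 · T[21,20]:20*1+190=210 · T[21,21]:21*0+1=1
[22] T[22,20]:20*210+19285=23485 · T[22,21]:21*1+210=231 · T[22,22]:22*0+1=1
Read S(22,20) = 23485, S(22,21) = 231, S(22,22) = 1.

23485, 231, 1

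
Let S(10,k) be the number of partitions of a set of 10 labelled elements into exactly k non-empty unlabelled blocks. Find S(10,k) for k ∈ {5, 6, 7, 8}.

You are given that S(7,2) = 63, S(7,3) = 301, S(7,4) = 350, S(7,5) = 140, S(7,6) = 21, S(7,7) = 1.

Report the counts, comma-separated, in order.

42525, 22827, 5880, 750

[8] T[8,3]:3*301+63=966 · T[8,4]:4*350+301=1701 · T[8,5]:5*140+350=1050 · T[8,6]:6*21+140=266 · T[8,7]:7*1+21=28 · T[8,8]:8*0+1=1
[9] T[9,4]:4*1701+966=7770 · T[9,5]:5*1050+1701=6951 · T[9,6]:6*266+1050=2646 · T[9,7]:7*28+266=462 · T[9,8]:8*1+28=36
[10] T[10,5]:5*6951+7770=42525 · T[10,6]:6*2646+6951=22827 · T[10,7]:7*462+2646=5880 · T[10,8]:8*36+462=750
Read S(10,5) = 42525, S(10,6) = 22827, S(10,7) = 5880, S(10,8) = 750.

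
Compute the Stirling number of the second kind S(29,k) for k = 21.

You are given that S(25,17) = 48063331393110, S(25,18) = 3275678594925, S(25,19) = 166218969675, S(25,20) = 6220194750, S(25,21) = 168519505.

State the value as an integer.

949910385013590

r26: T_26,18=18×3275678594925+48063331393110=107025546101760; T_26,19=19×166218969675+3275678594925=6433839018750; T_26,20=20×6220194750+166218969675=290622864675; T_26,21=21×168519505+6220194750=9759104355
r27: T_27,19=19×6433839018750+107025546101760=229268487458010; T_27,20=20×290622864675+6433839018750=12246296312250; T_27,21=21×9759104355+290622864675=495564056130
r28: T_28,20=20×12246296312250+229268487458010=474194413703010; T_28,21=21×495564056130+12246296312250=22653141490980
r29: T_29,21=21×22653141490980+474194413703010=949910385013590
Read S(29,21) = 949910385013590.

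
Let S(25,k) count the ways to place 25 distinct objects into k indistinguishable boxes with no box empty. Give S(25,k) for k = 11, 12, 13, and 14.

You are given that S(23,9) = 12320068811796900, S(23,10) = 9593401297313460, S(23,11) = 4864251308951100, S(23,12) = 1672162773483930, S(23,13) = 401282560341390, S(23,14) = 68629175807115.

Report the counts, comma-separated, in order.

802355904438462660, 362262620784874680, 114485073343744260, 25958110360896000

@24  (24,10):9593401297313460·10+12320068811796900→108254081784931500, (24,11):4864251308951100·11+9593401297313460→63100165695775560, (24,12):1672162773483930·12+4864251308951100→24930204590758260, (24,13):401282560341390·13+1672162773483930→6888836057922000, (24,14):68629175807115·14+401282560341390→1362091021641000
@25  (25,11):63100165695775560·11+108254081784931500→802355904438462660, (25,12):24930204590758260·12+63100165695775560→362262620784874680, (25,13):6888836057922000·13+24930204590758260→114485073343744260, (25,14):1362091021641000·14+6888836057922000→25958110360896000
Read S(25,11) = 802355904438462660, S(25,12) = 362262620784874680, S(25,13) = 114485073343744260, S(25,14) = 25958110360896000.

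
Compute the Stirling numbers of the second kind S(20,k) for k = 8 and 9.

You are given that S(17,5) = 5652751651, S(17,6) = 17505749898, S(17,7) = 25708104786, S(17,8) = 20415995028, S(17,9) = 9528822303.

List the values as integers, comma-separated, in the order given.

[18] T[18,6]:6*17505749898+5652751651=110687251039 · T[18,7]:7*25708104786+17505749898=197462483400 · T[18,8]:8*20415995028+25708104786=189036065010 · T[18,9]:9*9528822303+20415995028=106175395755
[19] T[19,7]:7*197462483400+110687251039=1492924634839 · T[19,8]:8*189036065010+197462483400=1709751003480 · T[19,9]:9*106175395755+189036065010=1144614626805
[20] T[20,8]:8*1709751003480+1492924634839=15170932662679 · T[20,9]:9*1144614626805+1709751003480=12011282644725
Read S(20,8) = 15170932662679, S(20,9) = 12011282644725.

15170932662679, 12011282644725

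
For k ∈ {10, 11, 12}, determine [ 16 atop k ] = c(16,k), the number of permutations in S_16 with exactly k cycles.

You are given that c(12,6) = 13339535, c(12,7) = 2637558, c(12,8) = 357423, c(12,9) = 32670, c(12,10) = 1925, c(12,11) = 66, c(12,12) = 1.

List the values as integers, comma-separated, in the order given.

r13: T_13,7=12×2637558+13339535=44990231; T_13,8=12×357423+2637558=6926634; T_13,9=12×32670+357423=749463; T_13,10=12×1925+32670=55770; T_13,11=12×66+1925=2717; T_13,12=12×1+66=78
r14: T_14,8=13×6926634+44990231=135036473; T_14,9=13×749463+6926634=16669653; T_14,10=13×55770+749463=1474473; T_14,11=13×2717+55770=91091; T_14,12=13×78+2717=3731
r15: T_15,9=14×16669653+135036473=368411615; T_15,10=14×1474473+16669653=37312275; T_15,11=14×91091+1474473=2749747; T_15,12=14×3731+91091=143325
r16: T_16,10=15×37312275+368411615=928095740; T_16,11=15×2749747+37312275=78558480; T_16,12=15×143325+2749747=4899622
Read c(16,10) = 928095740, c(16,11) = 78558480, c(16,12) = 4899622.

928095740, 78558480, 4899622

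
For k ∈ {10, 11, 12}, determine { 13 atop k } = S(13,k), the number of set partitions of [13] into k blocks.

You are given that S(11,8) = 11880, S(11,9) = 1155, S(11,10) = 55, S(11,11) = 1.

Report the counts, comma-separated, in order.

39325, 2431, 78

[12] T[12,9]:9*1155+11880=22275 · T[12,10]:10*55+1155=1705 · T[12,11]:11*1+55=66 · T[12,12]:12*0+1=1
[13] T[13,10]:10*1705+22275=39325 · T[13,11]:11*66+1705=2431 · T[13,12]:12*1+66=78
Read S(13,10) = 39325, S(13,11) = 2431, S(13,12) = 78.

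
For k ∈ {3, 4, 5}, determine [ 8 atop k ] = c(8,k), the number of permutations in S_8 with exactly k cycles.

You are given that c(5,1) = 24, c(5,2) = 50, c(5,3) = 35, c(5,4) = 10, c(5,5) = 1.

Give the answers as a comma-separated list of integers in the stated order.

13132, 6769, 1960

row 6: T[6][1]=5·24+0=120  T[6][2]=5·50+24=274  T[6][3]=5·35+50=225  T[6][4]=5·10+35=85  T[6][5]=5·1+10=15
row 7: T[7][2]=6·274+120=1764  T[7][3]=6·225+274=1624  T[7][4]=6·85+225=735  T[7][5]=6·15+85=175
row 8: T[8][3]=7·1624+1764=13132  T[8][4]=7·735+1624=6769  T[8][5]=7·175+735=1960
Read c(8,3) = 13132, c(8,4) = 6769, c(8,5) = 1960.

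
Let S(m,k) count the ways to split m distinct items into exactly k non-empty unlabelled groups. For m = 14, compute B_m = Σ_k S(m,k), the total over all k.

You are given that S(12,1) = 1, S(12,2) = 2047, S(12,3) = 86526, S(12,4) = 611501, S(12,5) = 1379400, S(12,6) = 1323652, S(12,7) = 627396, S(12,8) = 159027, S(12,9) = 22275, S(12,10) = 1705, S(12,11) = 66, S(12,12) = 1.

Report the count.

r13: T_13,1=1×1+0=1; T_13,2=2×2047+1=4095; T_13,3=3×86526+2047=261625; T_13,4=4×611501+86526=2532530; T_13,5=5×1379400+611501=7508501; T_13,6=6×1323652+1379400=9321312; T_13,7=7×627396+1323652=5715424; T_13,8=8×159027+627396=1899612; T_13,9=9×22275+159027=359502; T_13,10=10×1705+22275=39325; T_13,11=11×66+1705=2431; T_13,12=12×1+66=78; T_13,13=13×0+1=1
r14: T_14,1=1×1+0=1; T_14,2=2×4095+1=8191; T_14,3=3×261625+4095=788970; T_14,4=4×2532530+261625=10391745; T_14,5=5×7508501+2532530=40075035; T_14,6=6×9321312+7508501=63436373; T_14,7=7×5715424+9321312=49329280; T_14,8=8×1899612+5715424=20912320; T_14,9=9×359502+1899612=5135130; T_14,10=10×39325+359502=752752; T_14,11=11×2431+39325=66066; T_14,12=12×78+2431=3367; T_14,13=13×1+78=91; T_14,14=14×0+1=1
B_14 = ΣS(14,k) = 1+8191+788970+10391745+40075035+63436373+49329280+20912320+5135130+752752+66066+3367+91+1 = 190899322

190899322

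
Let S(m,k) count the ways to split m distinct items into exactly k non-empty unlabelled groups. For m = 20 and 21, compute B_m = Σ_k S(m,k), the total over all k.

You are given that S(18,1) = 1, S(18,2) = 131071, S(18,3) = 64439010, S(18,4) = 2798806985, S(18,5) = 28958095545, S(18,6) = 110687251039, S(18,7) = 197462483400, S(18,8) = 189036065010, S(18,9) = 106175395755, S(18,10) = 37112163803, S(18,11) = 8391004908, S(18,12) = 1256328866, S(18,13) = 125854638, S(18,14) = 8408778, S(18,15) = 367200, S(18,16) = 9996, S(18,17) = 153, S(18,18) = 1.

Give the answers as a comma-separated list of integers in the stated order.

@19  (19,1):1·1+0→1, (19,2):131071·2+1→262143, (19,3):64439010·3+131071→193448101, (19,4):2798806985·4+64439010→11259666950, (19,5):28958095545·5+2798806985→147589284710, (19,6):110687251039·6+28958095545→693081601779, (19,7):197462483400·7+110687251039→1492924634839, (19,8):189036065010·8+197462483400→1709751003480, (19,9):106175395755·9+189036065010→1144614626805, (19,10):37112163803·10+106175395755→477297033785, (19,11):8391004908·11+37112163803→129413217791, (19,12):1256328866·12+8391004908→23466951300, (19,13):125854638·13+1256328866→2892439160, (19,14):8408778·14+125854638→243577530, (19,15):367200·15+8408778→13916778, (19,16):9996·16+367200→527136, (19,17):153·17+9996→12597, (19,18):1·18+153→171, (19,19):0·19+1→1
@20  (20,1):1·1+0→1, (20,2):262143·2+1→524287, (20,3):193448101·3+262143→580606446, (20,4):11259666950·4+193448101→45232115901, (20,5):147589284710·5+11259666950→749206090500, (20,6):693081601779·6+147589284710→4306078895384, (20,7):1492924634839·7+693081601779→11143554045652, (20,8):1709751003480·8+1492924634839→15170932662679, (20,9):1144614626805·9+1709751003480→12011282644725, (20,10):477297033785·10+1144614626805→5917584964655, (20,11):129413217791·11+477297033785→1900842429486, (20,12):23466951300·12+129413217791→411016633391, (20,13):2892439160·13+23466951300→61068660380, (20,14):243577530·14+2892439160→6302524580, (20,15):13916778·15+243577530→452329200, (20,16):527136·16+13916778→22350954, (20,17):12597·17+527136→741285, (20,18):171·18+12597→15675, (20,19):1·19+171→190, (20,20):0·20+1→1
@21  (21,1):1·1+0→1, (21,2):524287·2+1→1048575, (21,3):580606446·3+524287→1742343625, (21,4):45232115901·4+580606446→181509070050, (21,5):749206090500·5+45232115901→3791262568401, (21,6):4306078895384·6+749206090500→26585679462804, (21,7):11143554045652·7+4306078895384→82310957214948, (21,8):15170932662679·8+11143554045652→132511015347084, (21,9):12011282644725·9+15170932662679→123272476465204, (21,10):5917584964655·10+12011282644725→71187132291275, (21,11):1900842429486·11+5917584964655→26826851689001, (21,12):411016633391·12+1900842429486→6833042030178, (21,13):61068660380·13+411016633391→1204909218331, (21,14):6302524580·14+61068660380→149304004500, (21,15):452329200·15+6302524580→13087462580, (21,16):22350954·16+452329200→809944464, (21,17):741285·17+22350954→34952799, (21,18):15675·18+741285→1023435, (21,19):190·19+15675→19285, (21,20):1·20+190→210, (21,21):0·21+1→1
B_20 = ΣS(20,k) = 1+524287+580606446+45232115901+749206090500+4306078895384+11143554045652+15170932662679+12011282644725+5917584964655+1900842429486+411016633391+61068660380+6302524580+452329200+22350954+741285+15675+190+1 = 51724158235372
B_21 = ΣS(21,k) = 1+1048575+1742343625+181509070050+3791262568401+26585679462804+82310957214948+132511015347084+123272476465204+71187132291275+26826851689001+6833042030178+1204909218331+149304004500+13087462580+809944464+34952799+1023435+19285+210+1 = 474869816156751

51724158235372, 474869816156751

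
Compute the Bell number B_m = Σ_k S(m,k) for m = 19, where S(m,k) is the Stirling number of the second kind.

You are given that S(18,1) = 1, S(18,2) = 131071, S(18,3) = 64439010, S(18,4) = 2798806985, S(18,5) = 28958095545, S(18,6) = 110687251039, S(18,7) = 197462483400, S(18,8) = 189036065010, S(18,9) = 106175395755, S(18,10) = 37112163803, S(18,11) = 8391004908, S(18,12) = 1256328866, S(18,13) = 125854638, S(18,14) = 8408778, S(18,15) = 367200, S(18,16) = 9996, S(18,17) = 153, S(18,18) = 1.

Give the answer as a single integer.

row 19: T[19][1]=1·1+0=1  T[19][2]=2·131071+1=262143  T[19][3]=3·64439010+131071=193448101  T[19][4]=4·2798806985+64439010=11259666950  T[19][5]=5·28958095545+2798806985=147589284710  T[19][6]=6·110687251039+28958095545=693081601779  T[19][7]=7·197462483400+110687251039=1492924634839  T[19][8]=8·189036065010+197462483400=1709751003480  T[19][9]=9·106175395755+189036065010=1144614626805  T[19][10]=10·37112163803+106175395755=477297033785  T[19][11]=11·8391004908+37112163803=129413217791  T[19][12]=12·1256328866+8391004908=23466951300  T[19][13]=13·125854638+1256328866=2892439160  T[19][14]=14·8408778+125854638=243577530  T[19][15]=15·367200+8408778=13916778  T[19][16]=16·9996+367200=527136  T[19][17]=17·153+9996=12597  T[19][18]=18·1+153=171  T[19][19]=19·0+1=1
B_19 = ΣS(19,k) = 1+262143+193448101+11259666950+147589284710+693081601779+1492924634839+1709751003480+1144614626805+477297033785+129413217791+23466951300+2892439160+243577530+13916778+527136+12597+171+1 = 5832742205057

5832742205057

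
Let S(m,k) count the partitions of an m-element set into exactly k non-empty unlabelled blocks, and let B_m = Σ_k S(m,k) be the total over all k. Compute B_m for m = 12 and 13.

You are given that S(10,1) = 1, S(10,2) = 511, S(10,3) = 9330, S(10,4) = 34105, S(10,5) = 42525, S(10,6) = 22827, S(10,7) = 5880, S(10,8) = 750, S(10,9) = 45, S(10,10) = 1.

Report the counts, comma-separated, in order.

row 11: T[11][1]=1·1+0=1  T[11][2]=2·511+1=1023  T[11][3]=3·9330+511=28501  T[11][4]=4·34105+9330=145750  T[11][5]=5·42525+34105=246730  T[11][6]=6·22827+42525=179487  T[11][7]=7·5880+22827=63987  T[11][8]=8·750+5880=11880  T[11][9]=9·45+750=1155  T[11][10]=10·1+45=55  T[11][11]=11·0+1=1
row 12: T[12][1]=1·1+0=1  T[12][2]=2·1023+1=2047  T[12][3]=3·28501+1023=86526  T[12][4]=4·145750+28501=611501  T[12][5]=5·246730+145750=1379400  T[12][6]=6·179487+246730=1323652  T[12][7]=7·63987+179487=627396  T[12][8]=8·11880+63987=159027  T[12][9]=9·1155+11880=22275  T[12][10]=10·55+1155=1705  T[12][11]=11·1+55=66  T[12][12]=12·0+1=1
row 13: T[13][1]=1·1+0=1  T[13][2]=2·2047+1=4095  T[13][3]=3·86526+2047=261625  T[13][4]=4·611501+86526=2532530  T[13][5]=5·1379400+611501=7508501  T[13][6]=6·1323652+1379400=9321312  T[13][7]=7·627396+1323652=5715424  T[13][8]=8·159027+627396=1899612  T[13][9]=9·22275+159027=359502  T[13][10]=10·1705+22275=39325  T[13][11]=11·66+1705=2431  T[13][12]=12·1+66=78  T[13][13]=13·0+1=1
B_12 = ΣS(12,k) = 1+2047+86526+611501+1379400+1323652+627396+159027+22275+1705+66+1 = 4213597
B_13 = ΣS(13,k) = 1+4095+261625+2532530+7508501+9321312+5715424+1899612+359502+39325+2431+78+1 = 27644437

4213597, 27644437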